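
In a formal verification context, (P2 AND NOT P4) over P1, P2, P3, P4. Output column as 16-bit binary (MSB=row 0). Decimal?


Formula: (P2 AND NOT P4) over P1, P2, P3, P4 (16 rows)
Evaluate each row (bits = P1,P2,P3,P4, MSB first):
  row 0 [0000]: (0 AND NOT 0) -> 0
  row 1 [0001]: (0 AND NOT 1) -> 0
  row 2 [0010]: (0 AND NOT 0) -> 0
  row 3 [0011]: (0 AND NOT 1) -> 0
  row 4 [0100]: (1 AND NOT 0) -> 1
  row 5 [0101]: (1 AND NOT 1) -> 0
  row 6 [0110]: (1 AND NOT 0) -> 1
  row 7 [0111]: (1 AND NOT 1) -> 0
  row 8 [1000]: (0 AND NOT 0) -> 0
  row 9 [1001]: (0 AND NOT 1) -> 0
  row 10 [1010]: (0 AND NOT 0) -> 0
  row 11 [1011]: (0 AND NOT 1) -> 0
  row 12 [1100]: (1 AND NOT 0) -> 1
  row 13 [1101]: (1 AND NOT 1) -> 0
  row 14 [1110]: (1 AND NOT 0) -> 1
  row 15 [1111]: (1 AND NOT 1) -> 0
Full result column, 4 rows per line (P1,P2 fixed per line; P3,P4 runs 00..11 left to right):
  rows 0-3 [P1,P2=00]: 0000  = hex 0
  rows 4-7 [P1,P2=01]: 1010  = hex A
  rows 8-11 [P1,P2=10]: 0000  = hex 0
  rows 12-15 [P1,P2=11]: 1010  = hex A
Output column (row 0 .. row 15) = 0000101000001010
Output column grouped in 4s = 0000 1010 0000 1010 = 0x0A0A
Convert to decimal digit by digit (value = value*16 + digit):
  0 -> 0
  0*16 + 10 (A) = 10
  10*16 + 0 = 160
  160*16 + 10 (A) = 2570
Decimal = 2570

2570


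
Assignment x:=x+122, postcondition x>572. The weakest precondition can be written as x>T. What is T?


Formula: wp(x:=E, P) = P[E/x] (substitute E for x in postcondition)
Step 1: Postcondition: x>572
Step 2: Substitute x+122 for x: x+122>572
Step 3: Solve for x: x > 572-122 = 450

450


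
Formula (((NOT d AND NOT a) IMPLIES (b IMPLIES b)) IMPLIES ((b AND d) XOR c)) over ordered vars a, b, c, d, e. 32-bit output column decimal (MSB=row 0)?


Formula: (((NOT d AND NOT a) IMPLIES (b IMPLIES b)) IMPLIES ((b AND d) XOR c)) over a, b, c, d, e (32 rows)
Evaluate each row (bits = a,b,c,d,e, MSB first):
  row 0 [00000]: (((NOT 0 AND NOT 0) IMPLIES (0 IMPLIES 0)) IMPLIES ((0 AND 0) XOR 0)) -> 0
  row 1 [00001]: (((NOT 0 AND NOT 0) IMPLIES (0 IMPLIES 0)) IMPLIES ((0 AND 0) XOR 0)) -> 0
  row 2 [00010]: (((NOT 1 AND NOT 0) IMPLIES (0 IMPLIES 0)) IMPLIES ((0 AND 1) XOR 0)) -> 0
  row 3 [00011]: (((NOT 1 AND NOT 0) IMPLIES (0 IMPLIES 0)) IMPLIES ((0 AND 1) XOR 0)) -> 0
  row 4 [00100]: (((NOT 0 AND NOT 0) IMPLIES (0 IMPLIES 0)) IMPLIES ((0 AND 0) XOR 1)) -> 1
  row 5 [00101]: (((NOT 0 AND NOT 0) IMPLIES (0 IMPLIES 0)) IMPLIES ((0 AND 0) XOR 1)) -> 1
  row 6 [00110]: (((NOT 1 AND NOT 0) IMPLIES (0 IMPLIES 0)) IMPLIES ((0 AND 1) XOR 1)) -> 1
  row 7 [00111]: (((NOT 1 AND NOT 0) IMPLIES (0 IMPLIES 0)) IMPLIES ((0 AND 1) XOR 1)) -> 1
  row 8 [01000]: (((NOT 0 AND NOT 0) IMPLIES (1 IMPLIES 1)) IMPLIES ((1 AND 0) XOR 0)) -> 0
  row 9 [01001]: (((NOT 0 AND NOT 0) IMPLIES (1 IMPLIES 1)) IMPLIES ((1 AND 0) XOR 0)) -> 0
  row 10 [01010]: (((NOT 1 AND NOT 0) IMPLIES (1 IMPLIES 1)) IMPLIES ((1 AND 1) XOR 0)) -> 1
  row 11 [01011]: (((NOT 1 AND NOT 0) IMPLIES (1 IMPLIES 1)) IMPLIES ((1 AND 1) XOR 0)) -> 1
  row 12 [01100]: (((NOT 0 AND NOT 0) IMPLIES (1 IMPLIES 1)) IMPLIES ((1 AND 0) XOR 1)) -> 1
  row 13 [01101]: (((NOT 0 AND NOT 0) IMPLIES (1 IMPLIES 1)) IMPLIES ((1 AND 0) XOR 1)) -> 1
  row 14 [01110]: (((NOT 1 AND NOT 0) IMPLIES (1 IMPLIES 1)) IMPLIES ((1 AND 1) XOR 1)) -> 0
  row 15 [01111]: (((NOT 1 AND NOT 0) IMPLIES (1 IMPLIES 1)) IMPLIES ((1 AND 1) XOR 1)) -> 0
  row 16 [10000]: (((NOT 0 AND NOT 1) IMPLIES (0 IMPLIES 0)) IMPLIES ((0 AND 0) XOR 0)) -> 0
  row 17 [10001]: (((NOT 0 AND NOT 1) IMPLIES (0 IMPLIES 0)) IMPLIES ((0 AND 0) XOR 0)) -> 0
  row 18 [10010]: (((NOT 1 AND NOT 1) IMPLIES (0 IMPLIES 0)) IMPLIES ((0 AND 1) XOR 0)) -> 0
  row 19 [10011]: (((NOT 1 AND NOT 1) IMPLIES (0 IMPLIES 0)) IMPLIES ((0 AND 1) XOR 0)) -> 0
  row 20 [10100]: (((NOT 0 AND NOT 1) IMPLIES (0 IMPLIES 0)) IMPLIES ((0 AND 0) XOR 1)) -> 1
  row 21 [10101]: (((NOT 0 AND NOT 1) IMPLIES (0 IMPLIES 0)) IMPLIES ((0 AND 0) XOR 1)) -> 1
  row 22 [10110]: (((NOT 1 AND NOT 1) IMPLIES (0 IMPLIES 0)) IMPLIES ((0 AND 1) XOR 1)) -> 1
  row 23 [10111]: (((NOT 1 AND NOT 1) IMPLIES (0 IMPLIES 0)) IMPLIES ((0 AND 1) XOR 1)) -> 1
  row 24 [11000]: (((NOT 0 AND NOT 1) IMPLIES (1 IMPLIES 1)) IMPLIES ((1 AND 0) XOR 0)) -> 0
  row 25 [11001]: (((NOT 0 AND NOT 1) IMPLIES (1 IMPLIES 1)) IMPLIES ((1 AND 0) XOR 0)) -> 0
  row 26 [11010]: (((NOT 1 AND NOT 1) IMPLIES (1 IMPLIES 1)) IMPLIES ((1 AND 1) XOR 0)) -> 1
  row 27 [11011]: (((NOT 1 AND NOT 1) IMPLIES (1 IMPLIES 1)) IMPLIES ((1 AND 1) XOR 0)) -> 1
  row 28 [11100]: (((NOT 0 AND NOT 1) IMPLIES (1 IMPLIES 1)) IMPLIES ((1 AND 0) XOR 1)) -> 1
  row 29 [11101]: (((NOT 0 AND NOT 1) IMPLIES (1 IMPLIES 1)) IMPLIES ((1 AND 0) XOR 1)) -> 1
  row 30 [11110]: (((NOT 1 AND NOT 1) IMPLIES (1 IMPLIES 1)) IMPLIES ((1 AND 1) XOR 1)) -> 0
  row 31 [11111]: (((NOT 1 AND NOT 1) IMPLIES (1 IMPLIES 1)) IMPLIES ((1 AND 1) XOR 1)) -> 0
Full result column, 4 rows per line (a,b,c fixed per line; d,e runs 00..11 left to right):
  rows 0-3 [a,b,c=000]: 0000  = hex 0
  rows 4-7 [a,b,c=001]: 1111  = hex F
  rows 8-11 [a,b,c=010]: 0011  = hex 3
  rows 12-15 [a,b,c=011]: 1100  = hex C
  rows 16-19 [a,b,c=100]: 0000  = hex 0
  rows 20-23 [a,b,c=101]: 1111  = hex F
  rows 24-27 [a,b,c=110]: 0011  = hex 3
  rows 28-31 [a,b,c=111]: 1100  = hex C
Output column (row 0 .. row 31) = 00001111001111000000111100111100
Output column grouped in 4s = 0000 1111 0011 1100 0000 1111 0011 1100 = 0x0F3C0F3C
Convert to decimal digit by digit (value = value*16 + digit):
  0 -> 0
  0*16 + 15 (F) = 15
  15*16 + 3 = 243
  243*16 + 12 (C) = 3900
  3900*16 + 0 = 62400
  62400*16 + 15 (F) = 998415
  998415*16 + 3 = 15974643
  15974643*16 + 12 (C) = 255594300
Decimal = 255594300

255594300


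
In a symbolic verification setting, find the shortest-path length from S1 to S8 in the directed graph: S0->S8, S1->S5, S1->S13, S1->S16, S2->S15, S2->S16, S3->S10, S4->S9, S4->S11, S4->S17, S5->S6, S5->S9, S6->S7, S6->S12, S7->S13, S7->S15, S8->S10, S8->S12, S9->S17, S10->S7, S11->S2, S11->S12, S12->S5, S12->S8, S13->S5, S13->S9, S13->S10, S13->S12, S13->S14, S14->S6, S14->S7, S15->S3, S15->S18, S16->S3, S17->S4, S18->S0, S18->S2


BFS layer-by-layer from S1:
  dist 0: {S1}
  dist 1: {S5, S13, S16}
  dist 2: {S3, S6, S9, S10, S12, S14}
  dist 3: {S7, S8, S17}
  -> S8 reached at distance 3
Shortest path length = 3

3


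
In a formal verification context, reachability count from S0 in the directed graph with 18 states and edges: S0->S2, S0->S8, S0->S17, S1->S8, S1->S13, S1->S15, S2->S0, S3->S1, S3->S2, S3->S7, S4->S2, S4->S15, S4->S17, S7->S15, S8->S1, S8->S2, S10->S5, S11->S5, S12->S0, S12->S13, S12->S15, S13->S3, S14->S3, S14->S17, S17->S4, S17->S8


BFS from S0:
  layer 0: {S0}
  layer 1: {S2, S8, S17}
  layer 2: {S1, S4}
  layer 3: {S13, S15}
  layer 4: {S3}
  layer 5: {S7}
Reachable set: {S0, S1, S2, S3, S4, S7, S8, S13, S15, S17}
Count = 10

10


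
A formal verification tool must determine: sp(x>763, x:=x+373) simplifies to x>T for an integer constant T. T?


Formula: sp(P, x:=E) = exists old_x. (x = E[old_x/x]) AND P[old_x/x] (old_x is the value of x before the assignment; eliminate old_x by solving x = E[old_x/x] for old_x)
Step 1: Precondition P: x>763, i.e. old_x > 763
Step 2: Assignment gives x = old_x + 373, so old_x = x - 373
Step 3: Substitute into P: x - 373 > 763
Step 4: Simplify: x > 763+373 = 1136

1136


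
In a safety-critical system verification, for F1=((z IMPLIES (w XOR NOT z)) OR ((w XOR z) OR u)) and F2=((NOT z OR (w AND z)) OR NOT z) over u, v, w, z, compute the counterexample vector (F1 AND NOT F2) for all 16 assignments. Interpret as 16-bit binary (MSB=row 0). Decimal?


F1 = ((z IMPLIES (w XOR NOT z)) OR ((w XOR z) OR u))
F2 = ((NOT z OR (w AND z)) OR NOT z)
Counterexample to F1=>F2 is where F1=1 and F2=0.
Evaluate each row (bits = u,v,w,z, MSB first):
  row 0 [0000]: F1=1 F2=1 -> F1&~F2 -> 0
  row 1 [0001]: F1=1 F2=0 -> F1&~F2 -> 1
  row 2 [0010]: F1=1 F2=1 -> F1&~F2 -> 0
  row 3 [0011]: F1=1 F2=1 -> F1&~F2 -> 0
  row 4 [0100]: F1=1 F2=1 -> F1&~F2 -> 0
  row 5 [0101]: F1=1 F2=0 -> F1&~F2 -> 1
  row 6 [0110]: F1=1 F2=1 -> F1&~F2 -> 0
  row 7 [0111]: F1=1 F2=1 -> F1&~F2 -> 0
  row 8 [1000]: F1=1 F2=1 -> F1&~F2 -> 0
  row 9 [1001]: F1=1 F2=0 -> F1&~F2 -> 1
  row 10 [1010]: F1=1 F2=1 -> F1&~F2 -> 0
  row 11 [1011]: F1=1 F2=1 -> F1&~F2 -> 0
  row 12 [1100]: F1=1 F2=1 -> F1&~F2 -> 0
  row 13 [1101]: F1=1 F2=0 -> F1&~F2 -> 1
  row 14 [1110]: F1=1 F2=1 -> F1&~F2 -> 0
  row 15 [1111]: F1=1 F2=1 -> F1&~F2 -> 0
Full result column, 4 rows per line (u,v fixed per line; w,z runs 00..11 left to right):
  rows 0-3 [u,v=00]: 0100  = hex 4
  rows 4-7 [u,v=01]: 0100  = hex 4
  rows 8-11 [u,v=10]: 0100  = hex 4
  rows 12-15 [u,v=11]: 0100  = hex 4
Counterexample vector (row 0 .. row 15) = 0100010001000100
Output column grouped in 4s = 0100 0100 0100 0100 = 0x4444
Convert to decimal digit by digit (value = value*16 + digit):
  4 -> 4
  4*16 + 4 = 68
  68*16 + 4 = 1092
  1092*16 + 4 = 17476
Decimal = 17476

17476


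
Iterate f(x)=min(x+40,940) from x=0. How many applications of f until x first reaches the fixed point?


Step 1: x=0, cap=940, increment=40
Step 2: x grows by 40 each step until capped at 940; fixed point is x=940
Step 3: iterations = ceil(940/40) = 24

24


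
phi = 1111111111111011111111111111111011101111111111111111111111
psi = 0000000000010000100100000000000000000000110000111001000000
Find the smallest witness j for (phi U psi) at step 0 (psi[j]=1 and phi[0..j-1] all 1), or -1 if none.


(phi U psi) at 0: need smallest j with psi[j]=1 and phi[i]=1 for all i in [0,j).
Scan from step 0:
  step 0: phi=1, psi=0 -> continue
  step 1: phi=1, psi=0 -> continue
  step 2: phi=1, psi=0 -> continue
  step 3: phi=1, psi=0 -> continue
  step 11: psi=1 and phi held for [0,11) -> witness found
Witness step = 11

11


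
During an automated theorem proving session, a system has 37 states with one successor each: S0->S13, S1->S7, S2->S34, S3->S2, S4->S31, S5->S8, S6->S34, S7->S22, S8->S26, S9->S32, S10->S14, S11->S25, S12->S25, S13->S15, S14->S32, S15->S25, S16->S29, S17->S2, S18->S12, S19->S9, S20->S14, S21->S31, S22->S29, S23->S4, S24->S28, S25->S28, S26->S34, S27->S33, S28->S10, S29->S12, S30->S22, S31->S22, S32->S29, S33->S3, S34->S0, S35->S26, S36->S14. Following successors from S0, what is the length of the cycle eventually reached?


Trace from S0 until a state repeats:
  S0 -> S13 -> S15 -> S25 -> S28 -> S10 -> S14 -> S32 -> S29 -> S12 -> S25
S25 first seen at step 3, revisited at step 10.
Cycle length = 10 - 3 = 7

7


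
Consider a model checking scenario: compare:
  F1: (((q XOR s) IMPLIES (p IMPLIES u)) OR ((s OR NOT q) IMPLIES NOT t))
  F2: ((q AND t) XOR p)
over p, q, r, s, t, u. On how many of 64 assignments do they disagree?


F1 = (((q XOR s) IMPLIES (p IMPLIES u)) OR ((s OR NOT q) IMPLIES NOT t))
F2 = ((q AND t) XOR p)
Evaluate both on each of 64 rows (bits = p,q,r,s,t,u):
  row 0 [000000]: F1=1 F2=0 (differ) -> 1
  row 1 [000001]: F1=1 F2=0 (differ) -> 1
  row 2 [000010]: F1=1 F2=0 (differ) -> 1
  row 3 [000011]: F1=1 F2=0 (differ) -> 1
  row 4 [000100]: F1=1 F2=0 (differ) -> 1
  (every remaining row is evaluated the same way; all 64 results are listed next)
Full result column, 8 rows per line (p,q,r fixed per line; s,t,u runs 000..111 left to right):
  rows 0-7 [p,q,r=000]: 11111111  (ones: 8)
  rows 8-15 [p,q,r=001]: 11111111  (ones: 8)
  rows 16-23 [p,q,r=010]: 11001100  (ones: 4)
  rows 24-31 [p,q,r=011]: 11001100  (ones: 4)
  rows 32-39 [p,q,r=100]: 00000010  (ones: 1)
  rows 40-47 [p,q,r=101]: 00000010  (ones: 1)
  rows 48-55 [p,q,r=110]: 00110011  (ones: 4)
  rows 56-63 [p,q,r=111]: 00110011  (ones: 4)
Disagreements = 8+8+4+4+1+1+4+4 = 34

34


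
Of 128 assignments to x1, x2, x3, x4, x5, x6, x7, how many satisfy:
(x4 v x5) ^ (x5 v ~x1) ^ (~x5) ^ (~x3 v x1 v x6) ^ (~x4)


CNF with 5 clauses over 7 vars (128 assignments).
An assignment satisfies CNF iff every clause has >=1 true literal.
Check each row (bits = x1,x2,x3,x4,x5,x6,x7; clause T/F shown):
  row 0 [0000000]: clauses=FTTTT -> 0
  row 1 [0000001]: clauses=FTTTT -> 0
  row 2 [0000010]: clauses=FTTTT -> 0
  row 3 [0000011]: clauses=FTTTT -> 0
  row 4 [0000100]: clauses=TTFTT -> 0
  (every remaining row is evaluated the same way; all 128 results are listed next)
Full result column, 8 rows per line (x1,x2,x3,x4 fixed per line; x5,x6,x7 runs 000..111 left to right):
  rows 0-7 [x1,x2,x3,x4=0000]: 00000000  (ones: 0)
  rows 8-15 [x1,x2,x3,x4=0001]: 00000000  (ones: 0)
  rows 16-23 [x1,x2,x3,x4=0010]: 00000000  (ones: 0)
  rows 24-31 [x1,x2,x3,x4=0011]: 00000000  (ones: 0)
  rows 32-39 [x1,x2,x3,x4=0100]: 00000000  (ones: 0)
  rows 40-47 [x1,x2,x3,x4=0101]: 00000000  (ones: 0)
  rows 48-55 [x1,x2,x3,x4=0110]: 00000000  (ones: 0)
  rows 56-63 [x1,x2,x3,x4=0111]: 00000000  (ones: 0)
  rows 64-71 [x1,x2,x3,x4=1000]: 00000000  (ones: 0)
  rows 72-79 [x1,x2,x3,x4=1001]: 00000000  (ones: 0)
  rows 80-87 [x1,x2,x3,x4=1010]: 00000000  (ones: 0)
  rows 88-95 [x1,x2,x3,x4=1011]: 00000000  (ones: 0)
  rows 96-103 [x1,x2,x3,x4=1100]: 00000000  (ones: 0)
  rows 104-111 [x1,x2,x3,x4=1101]: 00000000  (ones: 0)
  rows 112-119 [x1,x2,x3,x4=1110]: 00000000  (ones: 0)
  rows 120-127 [x1,x2,x3,x4=1111]: 00000000  (ones: 0)
Satisfying assignments = 0+0+0+0+0+0+0+0+0+0+0+0+0+0+0+0 = 0

0


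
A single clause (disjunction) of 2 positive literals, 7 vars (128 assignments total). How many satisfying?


Step 1: Total=2^7=128
Step 2: Unsat when all 2 false: 2^5=32
Step 3: Sat=128-32=96

96


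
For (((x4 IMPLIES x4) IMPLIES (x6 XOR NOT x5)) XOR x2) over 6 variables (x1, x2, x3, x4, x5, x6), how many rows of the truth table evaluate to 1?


Formula: (((x4 IMPLIES x4) IMPLIES (x6 XOR NOT x5)) XOR x2) over 6 vars (64 rows)
Evaluate each row (x1, x2, x3, x4, x5, x6 as bits, MSB first):
  row 0 [000000]: (((0 IMPLIES 0) IMPLIES (0 XOR NOT 0)) XOR 0) -> 1
  row 1 [000001]: (((0 IMPLIES 0) IMPLIES (1 XOR NOT 0)) XOR 0) -> 0
  row 2 [000010]: (((0 IMPLIES 0) IMPLIES (0 XOR NOT 1)) XOR 0) -> 0
  row 3 [000011]: (((0 IMPLIES 0) IMPLIES (1 XOR NOT 1)) XOR 0) -> 1
  row 4 [000100]: (((1 IMPLIES 1) IMPLIES (0 XOR NOT 0)) XOR 0) -> 1
  (every remaining row is evaluated the same way; all 64 results are listed next)
Full result column, 8 rows per line (x1,x2,x3 fixed per line; x4,x5,x6 runs 000..111 left to right):
  rows 0-7 [x1,x2,x3=000]: 10011001  (ones: 4)
  rows 8-15 [x1,x2,x3=001]: 10011001  (ones: 4)
  rows 16-23 [x1,x2,x3=010]: 01100110  (ones: 4)
  rows 24-31 [x1,x2,x3=011]: 01100110  (ones: 4)
  rows 32-39 [x1,x2,x3=100]: 10011001  (ones: 4)
  rows 40-47 [x1,x2,x3=101]: 10011001  (ones: 4)
  rows 48-55 [x1,x2,x3=110]: 01100110  (ones: 4)
  rows 56-63 [x1,x2,x3=111]: 01100110  (ones: 4)
Count of 1-rows = 4+4+4+4+4+4+4+4 = 32

32


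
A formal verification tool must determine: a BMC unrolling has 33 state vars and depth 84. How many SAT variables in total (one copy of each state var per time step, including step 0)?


BMC unrolls to depth k, creating one copy of each state var for steps 0..k.
Step count = 84 + 1 = 85 (steps 0 through 84)
Vars per step = 33
Total = 33 * 85 = 2805

2805


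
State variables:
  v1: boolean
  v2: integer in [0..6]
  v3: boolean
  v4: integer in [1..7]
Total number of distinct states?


State space = product of domain sizes of all variables.
Domain sizes:
  v1 (boolean): 2
  v2 (integer in [0..6]): 7
  v3 (boolean): 2
  v4 (integer in [1..7]): 7
Product = 2 * 7 * 2 * 7 = 196

196


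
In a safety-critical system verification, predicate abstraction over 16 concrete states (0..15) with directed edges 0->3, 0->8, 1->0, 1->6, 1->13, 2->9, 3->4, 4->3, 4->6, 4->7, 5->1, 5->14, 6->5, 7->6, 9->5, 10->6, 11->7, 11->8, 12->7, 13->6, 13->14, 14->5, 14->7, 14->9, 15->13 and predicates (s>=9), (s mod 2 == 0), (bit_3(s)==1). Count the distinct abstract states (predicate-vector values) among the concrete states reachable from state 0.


BFS from 0:
Concrete reachable: {0, 1, 3, 4, 5, 6, 7, 8, 9, 13, 14}
Abstract via predicates (s>=9), (s mod 2 == 0), (bit_3(s)==1):
  (0,0,0) <- {1, 3, 5, 7}
  (0,1,0) <- {0, 4, 6}
  (0,1,1) <- {8}
  (1,0,1) <- {9, 13}
  (1,1,1) <- {14}
Distinct abstract states = 5

5


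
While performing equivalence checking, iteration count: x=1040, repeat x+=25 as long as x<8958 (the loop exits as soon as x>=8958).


Step 1: x goes from 1040 toward 8958 by 25; the body runs while x<8958, so iterations = ceil((bound-start)/step)
Step 2: Distance=7918
Step 3: ceil(7918/25)=317

317


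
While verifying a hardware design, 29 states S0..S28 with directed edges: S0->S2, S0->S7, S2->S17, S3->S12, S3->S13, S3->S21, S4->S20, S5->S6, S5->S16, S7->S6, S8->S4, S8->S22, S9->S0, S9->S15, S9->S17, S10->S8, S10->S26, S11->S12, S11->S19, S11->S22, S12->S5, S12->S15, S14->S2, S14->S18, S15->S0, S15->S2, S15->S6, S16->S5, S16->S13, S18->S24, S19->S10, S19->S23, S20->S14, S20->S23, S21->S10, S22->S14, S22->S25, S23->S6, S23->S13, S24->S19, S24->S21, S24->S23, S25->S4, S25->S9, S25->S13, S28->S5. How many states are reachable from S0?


BFS from S0:
  layer 0: {S0}
  layer 1: {S2, S7}
  layer 2: {S6, S17}
Reachable set: {S0, S2, S6, S7, S17}
Count = 5

5


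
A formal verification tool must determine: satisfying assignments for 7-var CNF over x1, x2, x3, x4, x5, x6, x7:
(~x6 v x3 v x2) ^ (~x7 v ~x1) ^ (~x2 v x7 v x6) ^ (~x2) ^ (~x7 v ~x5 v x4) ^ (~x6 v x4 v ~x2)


CNF with 6 clauses over 7 vars (128 assignments).
An assignment satisfies CNF iff every clause has >=1 true literal.
Check each row (bits = x1,x2,x3,x4,x5,x6,x7; clause T/F shown):
  row 0 [0000000]: clauses=TTTTTT -> 1
  row 1 [0000001]: clauses=TTTTTT -> 1
  row 2 [0000010]: clauses=FTTTTT -> 0
  row 3 [0000011]: clauses=FTTTTT -> 0
  row 4 [0000100]: clauses=TTTTTT -> 1
  (every remaining row is evaluated the same way; all 128 results are listed next)
Full result column, 8 rows per line (x1,x2,x3,x4 fixed per line; x5,x6,x7 runs 000..111 left to right):
  rows 0-7 [x1,x2,x3,x4=0000]: 11001000  (ones: 3)
  rows 8-15 [x1,x2,x3,x4=0001]: 11001100  (ones: 4)
  rows 16-23 [x1,x2,x3,x4=0010]: 11111010  (ones: 6)
  rows 24-31 [x1,x2,x3,x4=0011]: 11111111  (ones: 8)
  rows 32-39 [x1,x2,x3,x4=0100]: 00000000  (ones: 0)
  rows 40-47 [x1,x2,x3,x4=0101]: 00000000  (ones: 0)
  rows 48-55 [x1,x2,x3,x4=0110]: 00000000  (ones: 0)
  rows 56-63 [x1,x2,x3,x4=0111]: 00000000  (ones: 0)
  rows 64-71 [x1,x2,x3,x4=1000]: 10001000  (ones: 2)
  rows 72-79 [x1,x2,x3,x4=1001]: 10001000  (ones: 2)
  rows 80-87 [x1,x2,x3,x4=1010]: 10101010  (ones: 4)
  rows 88-95 [x1,x2,x3,x4=1011]: 10101010  (ones: 4)
  rows 96-103 [x1,x2,x3,x4=1100]: 00000000  (ones: 0)
  rows 104-111 [x1,x2,x3,x4=1101]: 00000000  (ones: 0)
  rows 112-119 [x1,x2,x3,x4=1110]: 00000000  (ones: 0)
  rows 120-127 [x1,x2,x3,x4=1111]: 00000000  (ones: 0)
Satisfying assignments = 3+4+6+8+0+0+0+0+2+2+4+4+0+0+0+0 = 33

33


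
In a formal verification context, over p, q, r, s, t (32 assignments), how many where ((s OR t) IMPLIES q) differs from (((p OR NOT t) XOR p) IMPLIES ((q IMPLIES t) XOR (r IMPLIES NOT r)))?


F1 = ((s OR t) IMPLIES q)
F2 = (((p OR NOT t) XOR p) IMPLIES ((q IMPLIES t) XOR (r IMPLIES NOT r)))
Evaluate both on each of 32 rows (bits = p,q,r,s,t):
  row 0 [00000]: F1=1 F2=0 (differ) -> 1
  row 1 [00001]: F1=0 F2=1 (differ) -> 1
  row 2 [00010]: F1=0 F2=0 -> 0
  row 3 [00011]: F1=0 F2=1 (differ) -> 1
  row 4 [00100]: F1=1 F2=1 -> 0
  row 5 [00101]: F1=0 F2=1 (differ) -> 1
  row 6 [00110]: F1=0 F2=1 (differ) -> 1
  row 7 [00111]: F1=0 F2=1 (differ) -> 1
  row 8 [01000]: F1=1 F2=1 -> 0
  row 9 [01001]: F1=1 F2=1 -> 0
  row 10 [01010]: F1=1 F2=1 -> 0
  row 11 [01011]: F1=1 F2=1 -> 0
  row 12 [01100]: F1=1 F2=0 (differ) -> 1
  row 13 [01101]: F1=1 F2=1 -> 0
  row 14 [01110]: F1=1 F2=0 (differ) -> 1
  row 15 [01111]: F1=1 F2=1 -> 0
  row 16 [10000]: F1=1 F2=1 -> 0
  row 17 [10001]: F1=0 F2=1 (differ) -> 1
  row 18 [10010]: F1=0 F2=1 (differ) -> 1
  row 19 [10011]: F1=0 F2=1 (differ) -> 1
  row 20 [10100]: F1=1 F2=1 -> 0
  row 21 [10101]: F1=0 F2=1 (differ) -> 1
  row 22 [10110]: F1=0 F2=1 (differ) -> 1
  row 23 [10111]: F1=0 F2=1 (differ) -> 1
  row 24 [11000]: F1=1 F2=1 -> 0
  row 25 [11001]: F1=1 F2=1 -> 0
  row 26 [11010]: F1=1 F2=1 -> 0
  row 27 [11011]: F1=1 F2=1 -> 0
  row 28 [11100]: F1=1 F2=1 -> 0
  row 29 [11101]: F1=1 F2=1 -> 0
  row 30 [11110]: F1=1 F2=1 -> 0
  row 31 [11111]: F1=1 F2=1 -> 0
Full result column, 8 rows per line (p,q fixed per line; r,s,t runs 000..111 left to right):
  rows 0-7 [p,q=00]: 11010111  (ones: 6)
  rows 8-15 [p,q=01]: 00001010  (ones: 2)
  rows 16-23 [p,q=10]: 01110111  (ones: 6)
  rows 24-31 [p,q=11]: 00000000  (ones: 0)
Disagreements = 6+2+6+0 = 14

14


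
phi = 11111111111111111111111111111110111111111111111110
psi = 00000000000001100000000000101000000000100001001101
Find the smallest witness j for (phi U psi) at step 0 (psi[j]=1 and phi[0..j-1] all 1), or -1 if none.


(phi U psi) at 0: need smallest j with psi[j]=1 and phi[i]=1 for all i in [0,j).
Scan from step 0:
  step 0: phi=1, psi=0 -> continue
  step 1: phi=1, psi=0 -> continue
  step 2: phi=1, psi=0 -> continue
  step 3: phi=1, psi=0 -> continue
  step 13: psi=1 and phi held for [0,13) -> witness found
Witness step = 13

13


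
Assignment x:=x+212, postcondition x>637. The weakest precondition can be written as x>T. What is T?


Formula: wp(x:=E, P) = P[E/x] (substitute E for x in postcondition)
Step 1: Postcondition: x>637
Step 2: Substitute x+212 for x: x+212>637
Step 3: Solve for x: x > 637-212 = 425

425


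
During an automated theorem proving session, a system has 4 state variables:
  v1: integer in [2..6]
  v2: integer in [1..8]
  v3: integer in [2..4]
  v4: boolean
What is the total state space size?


State space = product of domain sizes of all variables.
Domain sizes:
  v1 (integer in [2..6]): 5
  v2 (integer in [1..8]): 8
  v3 (integer in [2..4]): 3
  v4 (boolean): 2
Product = 5 * 8 * 3 * 2 = 240

240


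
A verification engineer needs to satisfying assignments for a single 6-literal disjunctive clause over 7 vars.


Step 1: Total=2^7=128
Step 2: Unsat when all 6 false: 2^1=2
Step 3: Sat=128-2=126

126


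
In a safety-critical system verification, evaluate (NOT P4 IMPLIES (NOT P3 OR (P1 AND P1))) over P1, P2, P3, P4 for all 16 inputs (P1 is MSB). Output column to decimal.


Formula: (NOT P4 IMPLIES (NOT P3 OR (P1 AND P1))) over P1, P2, P3, P4 (16 rows)
Evaluate each row (bits = P1,P2,P3,P4, MSB first):
  row 0 [0000]: (NOT 0 IMPLIES (NOT 0 OR (0 AND 0))) -> 1
  row 1 [0001]: (NOT 1 IMPLIES (NOT 0 OR (0 AND 0))) -> 1
  row 2 [0010]: (NOT 0 IMPLIES (NOT 1 OR (0 AND 0))) -> 0
  row 3 [0011]: (NOT 1 IMPLIES (NOT 1 OR (0 AND 0))) -> 1
  row 4 [0100]: (NOT 0 IMPLIES (NOT 0 OR (0 AND 0))) -> 1
  row 5 [0101]: (NOT 1 IMPLIES (NOT 0 OR (0 AND 0))) -> 1
  row 6 [0110]: (NOT 0 IMPLIES (NOT 1 OR (0 AND 0))) -> 0
  row 7 [0111]: (NOT 1 IMPLIES (NOT 1 OR (0 AND 0))) -> 1
  row 8 [1000]: (NOT 0 IMPLIES (NOT 0 OR (1 AND 1))) -> 1
  row 9 [1001]: (NOT 1 IMPLIES (NOT 0 OR (1 AND 1))) -> 1
  row 10 [1010]: (NOT 0 IMPLIES (NOT 1 OR (1 AND 1))) -> 1
  row 11 [1011]: (NOT 1 IMPLIES (NOT 1 OR (1 AND 1))) -> 1
  row 12 [1100]: (NOT 0 IMPLIES (NOT 0 OR (1 AND 1))) -> 1
  row 13 [1101]: (NOT 1 IMPLIES (NOT 0 OR (1 AND 1))) -> 1
  row 14 [1110]: (NOT 0 IMPLIES (NOT 1 OR (1 AND 1))) -> 1
  row 15 [1111]: (NOT 1 IMPLIES (NOT 1 OR (1 AND 1))) -> 1
Full result column, 4 rows per line (P1,P2 fixed per line; P3,P4 runs 00..11 left to right):
  rows 0-3 [P1,P2=00]: 1101  = hex D
  rows 4-7 [P1,P2=01]: 1101  = hex D
  rows 8-11 [P1,P2=10]: 1111  = hex F
  rows 12-15 [P1,P2=11]: 1111  = hex F
Output column (row 0 .. row 15) = 1101110111111111
Output column grouped in 4s = 1101 1101 1111 1111 = 0xDDFF
Convert to decimal digit by digit (value = value*16 + digit):
  D -> 13
  13*16 + 13 (D) = 221
  221*16 + 15 (F) = 3551
  3551*16 + 15 (F) = 56831
Decimal = 56831

56831


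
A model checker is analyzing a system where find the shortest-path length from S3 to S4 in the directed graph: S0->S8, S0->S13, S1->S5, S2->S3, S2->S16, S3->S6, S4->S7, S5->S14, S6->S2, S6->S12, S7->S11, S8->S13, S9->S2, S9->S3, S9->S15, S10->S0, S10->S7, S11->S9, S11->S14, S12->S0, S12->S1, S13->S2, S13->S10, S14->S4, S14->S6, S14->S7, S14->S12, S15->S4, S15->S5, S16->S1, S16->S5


BFS layer-by-layer from S3:
  dist 0: {S3}
  dist 1: {S6}
  dist 2: {S2, S12}
  dist 3: {S0, S1, S16}
  dist 4: {S5, S8, S13}
  dist 5: {S10, S14}
  dist 6: {S4, S7}
  -> S4 reached at distance 6
Shortest path length = 6

6


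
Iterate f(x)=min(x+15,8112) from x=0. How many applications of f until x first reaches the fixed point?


Step 1: x=0, cap=8112, increment=15
Step 2: x grows by 15 each step until capped at 8112; fixed point is x=8112
Step 3: iterations = ceil(8112/15) = 541

541


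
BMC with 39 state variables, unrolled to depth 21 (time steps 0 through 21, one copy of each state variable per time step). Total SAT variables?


BMC unrolls to depth k, creating one copy of each state var for steps 0..k.
Step count = 21 + 1 = 22 (steps 0 through 21)
Vars per step = 39
Total = 39 * 22 = 858

858


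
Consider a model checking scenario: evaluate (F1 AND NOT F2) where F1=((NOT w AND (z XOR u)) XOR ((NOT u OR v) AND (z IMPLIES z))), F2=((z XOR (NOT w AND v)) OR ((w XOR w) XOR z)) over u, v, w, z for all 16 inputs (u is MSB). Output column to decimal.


F1 = ((NOT w AND (z XOR u)) XOR ((NOT u OR v) AND (z IMPLIES z)))
F2 = ((z XOR (NOT w AND v)) OR ((w XOR w) XOR z))
Counterexample to F1=>F2 is where F1=1 and F2=0.
Evaluate each row (bits = u,v,w,z, MSB first):
  row 0 [0000]: F1=1 F2=0 -> F1&~F2 -> 1
  row 1 [0001]: F1=0 F2=1 -> F1&~F2 -> 0
  row 2 [0010]: F1=1 F2=0 -> F1&~F2 -> 1
  row 3 [0011]: F1=1 F2=1 -> F1&~F2 -> 0
  row 4 [0100]: F1=1 F2=1 -> F1&~F2 -> 0
  row 5 [0101]: F1=0 F2=1 -> F1&~F2 -> 0
  row 6 [0110]: F1=1 F2=0 -> F1&~F2 -> 1
  row 7 [0111]: F1=1 F2=1 -> F1&~F2 -> 0
  row 8 [1000]: F1=1 F2=0 -> F1&~F2 -> 1
  row 9 [1001]: F1=0 F2=1 -> F1&~F2 -> 0
  row 10 [1010]: F1=0 F2=0 -> F1&~F2 -> 0
  row 11 [1011]: F1=0 F2=1 -> F1&~F2 -> 0
  row 12 [1100]: F1=0 F2=1 -> F1&~F2 -> 0
  row 13 [1101]: F1=1 F2=1 -> F1&~F2 -> 0
  row 14 [1110]: F1=1 F2=0 -> F1&~F2 -> 1
  row 15 [1111]: F1=1 F2=1 -> F1&~F2 -> 0
Full result column, 4 rows per line (u,v fixed per line; w,z runs 00..11 left to right):
  rows 0-3 [u,v=00]: 1010  = hex A
  rows 4-7 [u,v=01]: 0010  = hex 2
  rows 8-11 [u,v=10]: 1000  = hex 8
  rows 12-15 [u,v=11]: 0010  = hex 2
Counterexample vector (row 0 .. row 15) = 1010001010000010
Output column grouped in 4s = 1010 0010 1000 0010 = 0xA282
Convert to decimal digit by digit (value = value*16 + digit):
  A -> 10
  10*16 + 2 = 162
  162*16 + 8 = 2600
  2600*16 + 2 = 41602
Decimal = 41602

41602


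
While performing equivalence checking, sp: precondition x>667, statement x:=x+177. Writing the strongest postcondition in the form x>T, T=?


Formula: sp(P, x:=E) = exists old_x. (x = E[old_x/x]) AND P[old_x/x] (old_x is the value of x before the assignment; eliminate old_x by solving x = E[old_x/x] for old_x)
Step 1: Precondition P: x>667, i.e. old_x > 667
Step 2: Assignment gives x = old_x + 177, so old_x = x - 177
Step 3: Substitute into P: x - 177 > 667
Step 4: Simplify: x > 667+177 = 844

844


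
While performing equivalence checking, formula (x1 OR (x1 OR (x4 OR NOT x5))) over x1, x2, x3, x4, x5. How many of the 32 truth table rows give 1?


Formula: (x1 OR (x1 OR (x4 OR NOT x5))) over 5 vars (32 rows)
Evaluate each row (x1, x2, x3, x4, x5 as bits, MSB first):
  row 0 [00000]: (0 OR (0 OR (0 OR NOT 0))) -> 1
  row 1 [00001]: (0 OR (0 OR (0 OR NOT 1))) -> 0
  row 2 [00010]: (0 OR (0 OR (1 OR NOT 0))) -> 1
  row 3 [00011]: (0 OR (0 OR (1 OR NOT 1))) -> 1
  row 4 [00100]: (0 OR (0 OR (0 OR NOT 0))) -> 1
  row 5 [00101]: (0 OR (0 OR (0 OR NOT 1))) -> 0
  row 6 [00110]: (0 OR (0 OR (1 OR NOT 0))) -> 1
  row 7 [00111]: (0 OR (0 OR (1 OR NOT 1))) -> 1
  row 8 [01000]: (0 OR (0 OR (0 OR NOT 0))) -> 1
  row 9 [01001]: (0 OR (0 OR (0 OR NOT 1))) -> 0
  row 10 [01010]: (0 OR (0 OR (1 OR NOT 0))) -> 1
  row 11 [01011]: (0 OR (0 OR (1 OR NOT 1))) -> 1
  row 12 [01100]: (0 OR (0 OR (0 OR NOT 0))) -> 1
  row 13 [01101]: (0 OR (0 OR (0 OR NOT 1))) -> 0
  row 14 [01110]: (0 OR (0 OR (1 OR NOT 0))) -> 1
  row 15 [01111]: (0 OR (0 OR (1 OR NOT 1))) -> 1
  row 16 [10000]: (1 OR (1 OR (0 OR NOT 0))) -> 1
  row 17 [10001]: (1 OR (1 OR (0 OR NOT 1))) -> 1
  row 18 [10010]: (1 OR (1 OR (1 OR NOT 0))) -> 1
  row 19 [10011]: (1 OR (1 OR (1 OR NOT 1))) -> 1
  row 20 [10100]: (1 OR (1 OR (0 OR NOT 0))) -> 1
  row 21 [10101]: (1 OR (1 OR (0 OR NOT 1))) -> 1
  row 22 [10110]: (1 OR (1 OR (1 OR NOT 0))) -> 1
  row 23 [10111]: (1 OR (1 OR (1 OR NOT 1))) -> 1
  row 24 [11000]: (1 OR (1 OR (0 OR NOT 0))) -> 1
  row 25 [11001]: (1 OR (1 OR (0 OR NOT 1))) -> 1
  row 26 [11010]: (1 OR (1 OR (1 OR NOT 0))) -> 1
  row 27 [11011]: (1 OR (1 OR (1 OR NOT 1))) -> 1
  row 28 [11100]: (1 OR (1 OR (0 OR NOT 0))) -> 1
  row 29 [11101]: (1 OR (1 OR (0 OR NOT 1))) -> 1
  row 30 [11110]: (1 OR (1 OR (1 OR NOT 0))) -> 1
  row 31 [11111]: (1 OR (1 OR (1 OR NOT 1))) -> 1
Full result column, 8 rows per line (x1,x2 fixed per line; x3,x4,x5 runs 000..111 left to right):
  rows 0-7 [x1,x2=00]: 10111011  (ones: 6)
  rows 8-15 [x1,x2=01]: 10111011  (ones: 6)
  rows 16-23 [x1,x2=10]: 11111111  (ones: 8)
  rows 24-31 [x1,x2=11]: 11111111  (ones: 8)
Count of 1-rows = 6+6+8+8 = 28

28


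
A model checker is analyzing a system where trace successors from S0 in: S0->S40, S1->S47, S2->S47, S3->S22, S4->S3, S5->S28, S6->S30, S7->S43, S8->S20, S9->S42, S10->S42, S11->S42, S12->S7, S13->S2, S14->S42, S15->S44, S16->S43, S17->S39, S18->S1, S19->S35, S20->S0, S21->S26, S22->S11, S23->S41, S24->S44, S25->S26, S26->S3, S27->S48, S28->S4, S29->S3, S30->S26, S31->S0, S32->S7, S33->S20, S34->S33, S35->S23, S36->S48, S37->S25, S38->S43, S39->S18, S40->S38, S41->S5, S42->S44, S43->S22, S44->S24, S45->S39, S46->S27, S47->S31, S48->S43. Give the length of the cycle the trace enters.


Trace from S0 until a state repeats:
  S0 -> S40 -> S38 -> S43 -> S22 -> S11 -> S42 -> S44 -> S24 -> S44
S44 first seen at step 7, revisited at step 9.
Cycle length = 9 - 7 = 2

2


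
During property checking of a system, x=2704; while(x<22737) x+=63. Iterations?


Step 1: x goes from 2704 toward 22737 by 63; the body runs while x<22737, so iterations = ceil((bound-start)/step)
Step 2: Distance=20033
Step 3: ceil(20033/63)=318

318


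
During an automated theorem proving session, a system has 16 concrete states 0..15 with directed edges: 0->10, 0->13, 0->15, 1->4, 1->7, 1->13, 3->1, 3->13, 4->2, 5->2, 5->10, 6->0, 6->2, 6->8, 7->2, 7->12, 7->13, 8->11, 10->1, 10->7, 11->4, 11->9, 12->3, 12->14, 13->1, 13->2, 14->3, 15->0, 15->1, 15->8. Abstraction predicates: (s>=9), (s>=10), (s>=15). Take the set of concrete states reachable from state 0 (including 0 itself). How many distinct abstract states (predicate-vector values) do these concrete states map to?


BFS from 0:
Concrete reachable: {0, 1, 2, 3, 4, 7, 8, 9, 10, 11, 12, 13, 14, 15}
Abstract via predicates (s>=9), (s>=10), (s>=15):
  (0,0,0) <- {0, 1, 2, 3, 4, 7, 8}
  (1,0,0) <- {9}
  (1,1,0) <- {10, 11, 12, 13, 14}
  (1,1,1) <- {15}
Distinct abstract states = 4

4


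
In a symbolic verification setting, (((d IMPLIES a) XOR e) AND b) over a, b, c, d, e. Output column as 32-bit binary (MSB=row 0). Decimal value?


Formula: (((d IMPLIES a) XOR e) AND b) over a, b, c, d, e (32 rows)
Evaluate each row (bits = a,b,c,d,e, MSB first):
  row 0 [00000]: (((0 IMPLIES 0) XOR 0) AND 0) -> 0
  row 1 [00001]: (((0 IMPLIES 0) XOR 1) AND 0) -> 0
  row 2 [00010]: (((1 IMPLIES 0) XOR 0) AND 0) -> 0
  row 3 [00011]: (((1 IMPLIES 0) XOR 1) AND 0) -> 0
  row 4 [00100]: (((0 IMPLIES 0) XOR 0) AND 0) -> 0
  row 5 [00101]: (((0 IMPLIES 0) XOR 1) AND 0) -> 0
  row 6 [00110]: (((1 IMPLIES 0) XOR 0) AND 0) -> 0
  row 7 [00111]: (((1 IMPLIES 0) XOR 1) AND 0) -> 0
  row 8 [01000]: (((0 IMPLIES 0) XOR 0) AND 1) -> 1
  row 9 [01001]: (((0 IMPLIES 0) XOR 1) AND 1) -> 0
  row 10 [01010]: (((1 IMPLIES 0) XOR 0) AND 1) -> 0
  row 11 [01011]: (((1 IMPLIES 0) XOR 1) AND 1) -> 1
  row 12 [01100]: (((0 IMPLIES 0) XOR 0) AND 1) -> 1
  row 13 [01101]: (((0 IMPLIES 0) XOR 1) AND 1) -> 0
  row 14 [01110]: (((1 IMPLIES 0) XOR 0) AND 1) -> 0
  row 15 [01111]: (((1 IMPLIES 0) XOR 1) AND 1) -> 1
  row 16 [10000]: (((0 IMPLIES 1) XOR 0) AND 0) -> 0
  row 17 [10001]: (((0 IMPLIES 1) XOR 1) AND 0) -> 0
  row 18 [10010]: (((1 IMPLIES 1) XOR 0) AND 0) -> 0
  row 19 [10011]: (((1 IMPLIES 1) XOR 1) AND 0) -> 0
  row 20 [10100]: (((0 IMPLIES 1) XOR 0) AND 0) -> 0
  row 21 [10101]: (((0 IMPLIES 1) XOR 1) AND 0) -> 0
  row 22 [10110]: (((1 IMPLIES 1) XOR 0) AND 0) -> 0
  row 23 [10111]: (((1 IMPLIES 1) XOR 1) AND 0) -> 0
  row 24 [11000]: (((0 IMPLIES 1) XOR 0) AND 1) -> 1
  row 25 [11001]: (((0 IMPLIES 1) XOR 1) AND 1) -> 0
  row 26 [11010]: (((1 IMPLIES 1) XOR 0) AND 1) -> 1
  row 27 [11011]: (((1 IMPLIES 1) XOR 1) AND 1) -> 0
  row 28 [11100]: (((0 IMPLIES 1) XOR 0) AND 1) -> 1
  row 29 [11101]: (((0 IMPLIES 1) XOR 1) AND 1) -> 0
  row 30 [11110]: (((1 IMPLIES 1) XOR 0) AND 1) -> 1
  row 31 [11111]: (((1 IMPLIES 1) XOR 1) AND 1) -> 0
Full result column, 4 rows per line (a,b,c fixed per line; d,e runs 00..11 left to right):
  rows 0-3 [a,b,c=000]: 0000  = hex 0
  rows 4-7 [a,b,c=001]: 0000  = hex 0
  rows 8-11 [a,b,c=010]: 1001  = hex 9
  rows 12-15 [a,b,c=011]: 1001  = hex 9
  rows 16-19 [a,b,c=100]: 0000  = hex 0
  rows 20-23 [a,b,c=101]: 0000  = hex 0
  rows 24-27 [a,b,c=110]: 1010  = hex A
  rows 28-31 [a,b,c=111]: 1010  = hex A
Output column (row 0 .. row 31) = 00000000100110010000000010101010
Output column grouped in 4s = 0000 0000 1001 1001 0000 0000 1010 1010 = 0x009900AA
Convert to decimal digit by digit (value = value*16 + digit):
  0 -> 0
  0*16 + 0 = 0
  0*16 + 9 = 9
  9*16 + 9 = 153
  153*16 + 0 = 2448
  2448*16 + 0 = 39168
  39168*16 + 10 (A) = 626698
  626698*16 + 10 (A) = 10027178
Decimal = 10027178

10027178


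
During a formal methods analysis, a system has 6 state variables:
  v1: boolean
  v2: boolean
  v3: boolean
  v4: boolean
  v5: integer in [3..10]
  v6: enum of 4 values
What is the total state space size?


State space = product of domain sizes of all variables.
Domain sizes:
  v1 (boolean): 2
  v2 (boolean): 2
  v3 (boolean): 2
  v4 (boolean): 2
  v5 (integer in [3..10]): 8
  v6 (enum of 4 values): 4
Product = 2 * 2 * 2 * 2 * 8 * 4 = 512

512


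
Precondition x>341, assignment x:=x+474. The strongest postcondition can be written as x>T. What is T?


Formula: sp(P, x:=E) = exists old_x. (x = E[old_x/x]) AND P[old_x/x] (old_x is the value of x before the assignment; eliminate old_x by solving x = E[old_x/x] for old_x)
Step 1: Precondition P: x>341, i.e. old_x > 341
Step 2: Assignment gives x = old_x + 474, so old_x = x - 474
Step 3: Substitute into P: x - 474 > 341
Step 4: Simplify: x > 341+474 = 815

815


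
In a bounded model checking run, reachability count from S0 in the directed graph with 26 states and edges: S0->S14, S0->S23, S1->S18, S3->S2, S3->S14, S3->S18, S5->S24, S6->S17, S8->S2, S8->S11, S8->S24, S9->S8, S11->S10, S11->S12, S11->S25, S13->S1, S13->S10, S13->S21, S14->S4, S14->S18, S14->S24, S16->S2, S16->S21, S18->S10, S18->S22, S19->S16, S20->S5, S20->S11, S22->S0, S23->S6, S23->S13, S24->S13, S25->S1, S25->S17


BFS from S0:
  layer 0: {S0}
  layer 1: {S14, S23}
  layer 2: {S4, S6, S13, S18, S24}
  layer 3: {S1, S10, S17, S21, S22}
Reachable set: {S0, S1, S4, S6, S10, S13, S14, S17, S18, S21, S22, S23, S24}
Count = 13

13


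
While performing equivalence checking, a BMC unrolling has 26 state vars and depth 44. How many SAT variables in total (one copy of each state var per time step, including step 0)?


BMC unrolls to depth k, creating one copy of each state var for steps 0..k.
Step count = 44 + 1 = 45 (steps 0 through 44)
Vars per step = 26
Total = 26 * 45 = 1170

1170


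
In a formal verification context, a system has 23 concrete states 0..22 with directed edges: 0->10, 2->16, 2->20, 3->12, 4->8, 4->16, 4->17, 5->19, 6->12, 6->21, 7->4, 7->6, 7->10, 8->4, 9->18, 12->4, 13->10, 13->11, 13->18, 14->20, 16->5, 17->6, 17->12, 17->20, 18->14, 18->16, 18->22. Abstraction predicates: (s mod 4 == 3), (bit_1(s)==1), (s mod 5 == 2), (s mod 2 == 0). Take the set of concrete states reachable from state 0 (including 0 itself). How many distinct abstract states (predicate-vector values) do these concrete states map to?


BFS from 0:
Concrete reachable: {0, 10}
Abstract via predicates (s mod 4 == 3), (bit_1(s)==1), (s mod 5 == 2), (s mod 2 == 0):
  (0,0,0,1) <- {0}
  (0,1,0,1) <- {10}
Distinct abstract states = 2

2


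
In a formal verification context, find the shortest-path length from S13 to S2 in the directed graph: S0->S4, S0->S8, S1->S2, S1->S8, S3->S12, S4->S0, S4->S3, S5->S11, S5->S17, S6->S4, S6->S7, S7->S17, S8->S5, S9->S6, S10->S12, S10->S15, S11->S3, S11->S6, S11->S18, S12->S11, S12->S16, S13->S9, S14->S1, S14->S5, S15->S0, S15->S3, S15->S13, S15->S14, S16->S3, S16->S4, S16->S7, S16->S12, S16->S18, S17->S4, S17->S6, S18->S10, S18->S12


BFS layer-by-layer from S13:
  dist 0: {S13}
  dist 1: {S9}
  dist 2: {S6}
  dist 3: {S4, S7}
  dist 4: {S0, S3, S17}
  dist 5: {S8, S12}
  dist 6: {S5, S11, S16}
  dist 7: {S18}
  dist 8: {S10}
  dist 9: {S15}
  dist 10: {S14}
  dist 11: {S1}
  dist 12: {S2}
  -> S2 reached at distance 12
Shortest path length = 12

12


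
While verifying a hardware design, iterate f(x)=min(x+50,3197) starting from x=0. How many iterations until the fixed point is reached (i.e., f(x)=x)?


Step 1: x=0, cap=3197, increment=50
Step 2: x grows by 50 each step until capped at 3197; fixed point is x=3197
Step 3: iterations = ceil(3197/50) = 64

64


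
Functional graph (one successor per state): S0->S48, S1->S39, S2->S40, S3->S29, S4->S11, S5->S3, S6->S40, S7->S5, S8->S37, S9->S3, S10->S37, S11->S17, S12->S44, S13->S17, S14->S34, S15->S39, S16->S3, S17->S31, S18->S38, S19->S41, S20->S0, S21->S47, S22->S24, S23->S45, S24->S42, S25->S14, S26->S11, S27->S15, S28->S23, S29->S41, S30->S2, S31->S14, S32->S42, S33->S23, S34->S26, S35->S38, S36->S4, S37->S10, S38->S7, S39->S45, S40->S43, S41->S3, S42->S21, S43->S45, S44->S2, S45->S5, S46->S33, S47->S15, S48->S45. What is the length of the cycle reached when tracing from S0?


Trace from S0 until a state repeats:
  S0 -> S48 -> S45 -> S5 -> S3 -> S29 -> S41 -> S3
S3 first seen at step 4, revisited at step 7.
Cycle length = 7 - 4 = 3

3


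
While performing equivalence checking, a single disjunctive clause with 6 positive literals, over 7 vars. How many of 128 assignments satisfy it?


Step 1: Total=2^7=128
Step 2: Unsat when all 6 false: 2^1=2
Step 3: Sat=128-2=126

126


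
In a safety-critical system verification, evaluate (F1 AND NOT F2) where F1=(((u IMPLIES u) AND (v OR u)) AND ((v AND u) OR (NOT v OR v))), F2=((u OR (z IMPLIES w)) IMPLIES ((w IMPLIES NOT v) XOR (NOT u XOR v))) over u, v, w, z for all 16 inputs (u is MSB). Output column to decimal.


F1 = (((u IMPLIES u) AND (v OR u)) AND ((v AND u) OR (NOT v OR v)))
F2 = ((u OR (z IMPLIES w)) IMPLIES ((w IMPLIES NOT v) XOR (NOT u XOR v)))
Counterexample to F1=>F2 is where F1=1 and F2=0.
Evaluate each row (bits = u,v,w,z, MSB first):
  row 0 [0000]: F1=0 F2=0 -> F1&~F2 -> 0
  row 1 [0001]: F1=0 F2=1 -> F1&~F2 -> 0
  row 2 [0010]: F1=0 F2=0 -> F1&~F2 -> 0
  row 3 [0011]: F1=0 F2=0 -> F1&~F2 -> 0
  row 4 [0100]: F1=1 F2=1 -> F1&~F2 -> 0
  row 5 [0101]: F1=1 F2=1 -> F1&~F2 -> 0
  row 6 [0110]: F1=1 F2=0 -> F1&~F2 -> 1
  row 7 [0111]: F1=1 F2=0 -> F1&~F2 -> 1
  row 8 [1000]: F1=1 F2=1 -> F1&~F2 -> 0
  row 9 [1001]: F1=1 F2=1 -> F1&~F2 -> 0
  row 10 [1010]: F1=1 F2=1 -> F1&~F2 -> 0
  row 11 [1011]: F1=1 F2=1 -> F1&~F2 -> 0
  row 12 [1100]: F1=1 F2=0 -> F1&~F2 -> 1
  row 13 [1101]: F1=1 F2=0 -> F1&~F2 -> 1
  row 14 [1110]: F1=1 F2=1 -> F1&~F2 -> 0
  row 15 [1111]: F1=1 F2=1 -> F1&~F2 -> 0
Full result column, 4 rows per line (u,v fixed per line; w,z runs 00..11 left to right):
  rows 0-3 [u,v=00]: 0000  = hex 0
  rows 4-7 [u,v=01]: 0011  = hex 3
  rows 8-11 [u,v=10]: 0000  = hex 0
  rows 12-15 [u,v=11]: 1100  = hex C
Counterexample vector (row 0 .. row 15) = 0000001100001100
Output column grouped in 4s = 0000 0011 0000 1100 = 0x030C
Convert to decimal digit by digit (value = value*16 + digit):
  0 -> 0
  0*16 + 3 = 3
  3*16 + 0 = 48
  48*16 + 12 (C) = 780
Decimal = 780

780
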